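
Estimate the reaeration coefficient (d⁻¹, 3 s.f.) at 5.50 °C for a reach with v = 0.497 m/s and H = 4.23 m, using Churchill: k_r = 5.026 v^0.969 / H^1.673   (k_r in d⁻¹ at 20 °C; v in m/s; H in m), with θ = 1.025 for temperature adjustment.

k_r ≈ 0.160 d⁻¹

k_r(20) = 5.026 × 0.497^0.969 / 4.23^1.673 = 5.026 × 0.5079 / 11.17 = 0.2286 d⁻¹.
k_r(5.50) = 0.2286 × 1.025^(5.50−20) = 0.2286 × 0.6990 = 0.1598 d⁻¹.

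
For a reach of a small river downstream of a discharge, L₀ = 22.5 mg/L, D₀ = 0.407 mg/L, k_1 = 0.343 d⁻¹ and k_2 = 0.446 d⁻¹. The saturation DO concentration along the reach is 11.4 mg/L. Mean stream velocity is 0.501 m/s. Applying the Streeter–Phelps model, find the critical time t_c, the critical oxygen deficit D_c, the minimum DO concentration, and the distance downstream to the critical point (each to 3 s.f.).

t_c ≈ 2.50 d; D_c ≈ 7.35 mg/L; min DO ≈ 4.05 mg/L; x_c ≈ 108 km

t_c = [1/(k_2−k_1)] ln[(k_2/k_1)(1 − D₀(k_2−k_1)/(k_1 L₀))]
= [1/(0.446−0.343)] ln[(0.446/0.343)(1 − 0.407×0.1030/(0.343×22.5))]
= (1/0.1030) ln[1.300 × 0.9946] = 9.709 × ln(1.293) = 9.709 × 0.2571 = 2.497 d.
D_c = (k_1/k_2) L₀ e^(−k_1 t_c) = (0.343/0.446) × 22.5 × e^(−0.343×2.497) = 0.7691 × 22.5 × 0.4247 = 7.349 mg/L.
Minimum DO = C_s − D_c = 11.4 − 7.349 = 4.051 mg/L.
x_c = v t_c = 0.501 m/s × 2.497 d × 86400 s/d = 108100 m ≈ 108 km.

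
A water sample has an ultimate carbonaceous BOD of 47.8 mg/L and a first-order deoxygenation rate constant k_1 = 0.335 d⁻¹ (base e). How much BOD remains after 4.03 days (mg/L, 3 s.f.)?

L_t = L₀ e^(−k_1 t) = 47.8 × e^(−0.335×4.03) = 47.8 × 0.2592 = 12.39 mg/L.

L ≈ 12.4 mg/L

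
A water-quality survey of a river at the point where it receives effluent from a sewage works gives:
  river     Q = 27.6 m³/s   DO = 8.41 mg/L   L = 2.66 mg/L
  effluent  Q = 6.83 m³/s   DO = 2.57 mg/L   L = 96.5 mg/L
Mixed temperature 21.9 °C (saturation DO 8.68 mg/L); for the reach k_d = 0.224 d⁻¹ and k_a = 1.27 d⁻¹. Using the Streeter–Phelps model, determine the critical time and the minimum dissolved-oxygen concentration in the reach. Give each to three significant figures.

Mixed DO = (27.6×8.41 + 6.83×2.57)/(27.6+6.83) = 249.7/34.43 = 7.251 mg/L.
Mixed L₀ = (27.6×2.66 + 6.83×96.5)/(34.43) = 732.5/34.43 = 21.28 mg/L.
Initial deficit D₀ = C_s − DO₀ = 8.68 − 7.251 = 1.429 mg/L.
t_c = (1/1.046) ln[(1.27/0.224)(1 − 1.429×1.046/(0.224×21.28))] = 0.9560 × ln(3.892) = 1.299 d.
D_c = (0.224/1.27) × 21.28 × e^(−0.224×1.299) = 0.1764 × 21.28 × 0.7475 = 2.805 mg/L.
Minimum DO = 8.68 − 2.805 = 5.875 mg/L.

t_c ≈ 1.30 d; minimum DO ≈ 5.87 mg/L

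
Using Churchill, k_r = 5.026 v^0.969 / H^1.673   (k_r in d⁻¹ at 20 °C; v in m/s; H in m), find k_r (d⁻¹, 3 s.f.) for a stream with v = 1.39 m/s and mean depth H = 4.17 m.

k_r = 5.026 × 1.39^0.969 / 4.17^1.673 = 5.026 × 1.376 / 10.90 = 0.6343 d⁻¹.

k_r ≈ 0.634 d⁻¹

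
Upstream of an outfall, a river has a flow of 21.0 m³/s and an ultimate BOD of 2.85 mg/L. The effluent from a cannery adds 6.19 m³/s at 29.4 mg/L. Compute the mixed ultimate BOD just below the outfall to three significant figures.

8.89 mg/L

Flow-weighted mixing: C = (Q_r C_r + Q_w C_w)/(Q_r + Q_w)
= (21.0×2.85 + 6.19×29.4)/(21.0 + 6.19) = 241.8/27.19 = 8.894 mg/L.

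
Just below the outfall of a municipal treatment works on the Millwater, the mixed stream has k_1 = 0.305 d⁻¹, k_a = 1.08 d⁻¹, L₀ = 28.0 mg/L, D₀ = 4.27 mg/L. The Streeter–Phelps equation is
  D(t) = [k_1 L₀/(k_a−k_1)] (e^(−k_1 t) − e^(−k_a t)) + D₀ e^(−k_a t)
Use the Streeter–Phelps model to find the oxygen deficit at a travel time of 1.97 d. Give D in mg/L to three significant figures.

k_1 L₀/(k_a−k_1) = 0.305×28.0/(1.08−0.305) = 8.540/0.7750 = 11.02 mg/L.
e^(−k_1 t) = e^(−0.305×1.970) = 0.5483; e^(−k_a t) = e^(−1.08×1.970) = 0.1191.
D = 11.02 × (0.5483 − 0.1191) + 4.27 × 0.1191 = 4.730 + 0.5087 = 5.238 mg/L.

D ≈ 5.24 mg/L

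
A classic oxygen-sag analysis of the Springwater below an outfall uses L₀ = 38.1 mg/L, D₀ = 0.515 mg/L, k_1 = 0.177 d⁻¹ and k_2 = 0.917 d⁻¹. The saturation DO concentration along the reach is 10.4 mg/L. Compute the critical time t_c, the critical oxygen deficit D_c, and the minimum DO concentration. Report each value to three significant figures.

t_c ≈ 2.14 d; D_c ≈ 5.03 mg/L; min DO ≈ 5.37 mg/L

t_c = [1/(k_2−k_1)] ln[(k_2/k_1)(1 − D₀(k_2−k_1)/(k_1 L₀))]
= [1/(0.917−0.177)] ln[(0.917/0.177)(1 − 0.515×0.7400/(0.177×38.1))]
= (1/0.7400) ln[5.181 × 0.9435] = 1.351 × ln(4.888) = 1.351 × 1.587 = 2.144 d.
L(t_c) = L₀ e^(−k_1 t_c) = 38.1 × 0.6842 = 26.07 mg/L, and at the critical point k_2 D_c = k_1 L, so D_c = (0.177/0.917) × 26.07 = 5.031 mg/L.
Minimum DO = C_s − D_c = 10.4 − 5.031 = 5.369 mg/L.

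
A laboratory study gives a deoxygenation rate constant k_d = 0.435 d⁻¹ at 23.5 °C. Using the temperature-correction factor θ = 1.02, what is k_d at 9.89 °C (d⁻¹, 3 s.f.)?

k_d(T₂) = k_d(T₁) · θ^(T₂−T₁) = 0.435 × 1.02^(9.89−23.5)
= 0.435 × 1.02^-13.6 = 0.435 × 0.7638 = 0.3322 d⁻¹.

k_d ≈ 0.332 d⁻¹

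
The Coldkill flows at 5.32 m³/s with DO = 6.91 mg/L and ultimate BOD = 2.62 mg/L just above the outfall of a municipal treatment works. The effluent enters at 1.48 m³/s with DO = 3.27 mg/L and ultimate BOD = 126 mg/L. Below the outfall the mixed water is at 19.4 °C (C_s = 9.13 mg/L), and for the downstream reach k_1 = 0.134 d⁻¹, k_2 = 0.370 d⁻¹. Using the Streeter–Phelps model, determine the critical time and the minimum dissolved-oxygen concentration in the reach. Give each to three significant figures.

Mixed DO = (5.32×6.91 + 1.48×3.27)/(5.32+1.48) = 41.60/6.800 = 6.118 mg/L.
Mixed L₀ = (5.32×2.62 + 1.48×126)/(6.800) = 200.4/6.800 = 29.47 mg/L.
Initial deficit D₀ = C_s − DO₀ = 9.13 − 6.118 = 3.012 mg/L.
t_c = (1/0.2360) ln[(0.370/0.134)(1 − 3.012×0.2360/(0.134×29.47))] = 4.237 × ln(2.264) = 3.463 d.
D_c = (0.134/0.370) × 29.47 × e^(−0.134×3.463) = 0.3622 × 29.47 × 0.6288 = 6.711 mg/L.
Minimum DO = 9.13 − 6.711 = 2.419 mg/L.

t_c ≈ 3.46 d; minimum DO ≈ 2.42 mg/L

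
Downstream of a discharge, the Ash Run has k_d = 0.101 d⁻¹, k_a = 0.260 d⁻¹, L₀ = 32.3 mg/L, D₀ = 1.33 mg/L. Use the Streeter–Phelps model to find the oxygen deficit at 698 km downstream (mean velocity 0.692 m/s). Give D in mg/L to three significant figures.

Travel time t = x/v = 698 km / (0.692 m/s) = 698000 m / 0.692 m/s = 1.009×10^6 s = 11.67 d.
k_d L₀/(k_a−k_d) = 0.101×32.3/(0.260−0.101) = 3.262/0.1590 = 20.52 mg/L.
e^(−k_d t) = e^(−0.101×11.67) = 0.3076; e^(−k_a t) = e^(−0.260×11.67) = 0.04806.
D = 20.52 × (0.3076 − 0.04806) + 1.33 × 0.04806 = 5.324 + 0.06392 = 5.388 mg/L.

D ≈ 5.39 mg/L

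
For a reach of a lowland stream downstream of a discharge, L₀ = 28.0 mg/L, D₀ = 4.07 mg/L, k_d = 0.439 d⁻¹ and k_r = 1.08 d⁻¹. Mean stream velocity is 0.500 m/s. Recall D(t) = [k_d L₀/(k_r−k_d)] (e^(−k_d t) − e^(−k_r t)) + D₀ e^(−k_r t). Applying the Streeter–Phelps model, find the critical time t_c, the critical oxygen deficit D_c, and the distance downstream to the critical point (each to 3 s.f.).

t_c ≈ 1.03 d; D_c ≈ 7.23 mg/L; x_c ≈ 44.6 km

With k_r/k_d = 2.460 and 1 − D₀(k_r−k_d)/(k_d L₀) = 0.7878,
t_c = ln(2.460 × 0.7878) / (1.08 − 0.439) = ln(1.938) / 0.6410 = 0.6617/0.6410 = 1.032 d.
D_c = (k_d/k_r) L₀ e^(−k_d t_c) = (0.439/1.08) × 28.0 × e^(−0.439×1.032) = 0.4065 × 28.0 × 0.6356 = 7.234 mg/L.
x_c = v t_c = 0.500 m/s × 1.032 d × 86400 s/d = 44590 m ≈ 44.6 km.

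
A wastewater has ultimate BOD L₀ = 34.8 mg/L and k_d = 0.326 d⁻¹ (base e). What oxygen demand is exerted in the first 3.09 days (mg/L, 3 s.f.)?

y_t = L₀(1 − e^(−k_d t)) = 34.8 × (1 − e^(−0.326×3.09))
= 34.8 × (1 − 0.3652) = 34.8 × 0.6348 = 22.09 mg/L.

y ≈ 22.1 mg/L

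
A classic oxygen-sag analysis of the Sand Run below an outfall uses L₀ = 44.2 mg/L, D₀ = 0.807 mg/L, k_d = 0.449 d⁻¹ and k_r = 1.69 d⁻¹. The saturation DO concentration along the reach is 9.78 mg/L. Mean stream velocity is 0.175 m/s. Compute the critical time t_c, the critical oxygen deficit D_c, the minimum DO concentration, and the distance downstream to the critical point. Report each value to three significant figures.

t_c ≈ 1.03 d; D_c ≈ 7.41 mg/L; min DO ≈ 2.37 mg/L; x_c ≈ 15.5 km

t_c = [1/(k_r−k_d)] ln[(k_r/k_d)(1 − D₀(k_r−k_d)/(k_d L₀))]
= [1/(1.69−0.449)] ln[(1.69/0.449)(1 − 0.807×1.241/(0.449×44.2))]
= (1/1.241) ln[3.764 × 0.9495] = 0.8058 × ln(3.574) = 0.8058 × 1.274 = 1.026 d.
L(t_c) = L₀ e^(−k_d t_c) = 44.2 × 0.6308 = 27.88 mg/L, and at the critical point k_r D_c = k_d L, so D_c = (0.449/1.69) × 27.88 = 7.407 mg/L.
Minimum DO = C_s − D_c = 9.78 − 7.407 = 2.373 mg/L.
x_c = v t_c = 0.175 m/s × 1.026 d × 86400 s/d = 15520 m ≈ 15.5 km.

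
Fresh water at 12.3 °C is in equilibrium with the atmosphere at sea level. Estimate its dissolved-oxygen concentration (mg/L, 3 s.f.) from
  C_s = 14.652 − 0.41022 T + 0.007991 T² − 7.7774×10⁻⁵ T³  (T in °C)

C_s ≈ 10.7 mg/L

C_s = 14.652 − 0.41022×12.3 + 0.007991×12.3² − 7.7774×10⁻⁵×12.3³ = 10.67 mg/L.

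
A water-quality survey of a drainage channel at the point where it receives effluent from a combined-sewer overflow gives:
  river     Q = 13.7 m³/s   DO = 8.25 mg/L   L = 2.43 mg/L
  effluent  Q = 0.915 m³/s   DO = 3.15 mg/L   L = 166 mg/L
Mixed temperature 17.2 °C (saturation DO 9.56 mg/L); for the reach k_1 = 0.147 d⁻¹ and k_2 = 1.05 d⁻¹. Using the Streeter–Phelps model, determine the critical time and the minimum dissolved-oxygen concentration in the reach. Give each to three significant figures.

Mixed DO = (13.7×8.25 + 0.915×3.15)/(13.7+0.915) = 115.9/14.61 = 7.931 mg/L.
Mixed L₀ = (13.7×2.43 + 0.915×166)/(14.61) = 185.2/14.61 = 12.67 mg/L.
Initial deficit D₀ = C_s − DO₀ = 9.56 − 7.931 = 1.629 mg/L.
t_c = (1/0.9030) ln[(1.05/0.147)(1 − 1.629×0.9030/(0.147×12.67))] = 1.107 × ln(1.501) = 0.4495 d.
D_c = (0.147/1.05) × 12.67 × e^(−0.147×0.4495) = 0.1400 × 12.67 × 0.9361 = 1.660 mg/L.
Minimum DO = 9.56 − 1.660 = 7.900 mg/L.

t_c ≈ 0.450 d; minimum DO ≈ 7.90 mg/L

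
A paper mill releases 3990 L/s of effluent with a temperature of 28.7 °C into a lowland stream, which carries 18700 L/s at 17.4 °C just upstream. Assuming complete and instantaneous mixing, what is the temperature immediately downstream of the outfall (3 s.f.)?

Flow-weighted mixing: C = (Q_r C_r + Q_w C_w)/(Q_r + Q_w)
= (18700×17.4 + 3990×28.7)/(18700 + 3990) = 439900/22690 = 19.39 °C.

19.4 °C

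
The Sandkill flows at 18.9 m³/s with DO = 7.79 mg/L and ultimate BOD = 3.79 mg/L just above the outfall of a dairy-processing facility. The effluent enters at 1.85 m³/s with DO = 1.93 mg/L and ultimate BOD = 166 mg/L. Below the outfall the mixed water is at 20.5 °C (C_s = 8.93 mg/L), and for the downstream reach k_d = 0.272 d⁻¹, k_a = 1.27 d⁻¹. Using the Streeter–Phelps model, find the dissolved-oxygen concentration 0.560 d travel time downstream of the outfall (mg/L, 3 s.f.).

DO ≈ 6.28 mg/L

Mixed DO = (18.9×7.79 + 1.85×1.93)/(18.9+1.85) = 150.8/20.75 = 7.268 mg/L.
Mixed L₀ = (18.9×3.79 + 1.85×166)/(20.75) = 378.7/20.75 = 18.25 mg/L.
Initial deficit D₀ = C_s − DO₀ = 8.93 − 7.268 = 1.662 mg/L.
D(0.560) = [0.272×18.25/(1.27−0.272)](e^(−0.272×0.560) − e^(−1.27×0.560)) + 1.662 e^(−1.27×0.560)
= 4.975 × (0.8587 − 0.4911) + 1.662 × 0.4911 = 2.645 mg/L.
DO = 8.93 − 2.645 = 6.285 mg/L.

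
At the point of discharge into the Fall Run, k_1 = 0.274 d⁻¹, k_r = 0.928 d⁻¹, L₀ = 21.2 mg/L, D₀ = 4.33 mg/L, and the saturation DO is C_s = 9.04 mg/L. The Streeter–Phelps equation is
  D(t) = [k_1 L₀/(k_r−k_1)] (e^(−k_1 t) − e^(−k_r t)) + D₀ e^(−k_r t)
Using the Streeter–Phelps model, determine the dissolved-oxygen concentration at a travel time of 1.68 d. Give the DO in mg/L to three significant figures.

DO ≈ 4.39 mg/L

k_1 L₀/(k_r−k_1) = 0.274×21.2/(0.928−0.274) = 5.809/0.6540 = 8.882 mg/L.
e^(−k_1 t) = e^(−0.274×1.680) = 0.6311; e^(−k_r t) = e^(−0.928×1.680) = 0.2103.
D = 8.882 × (0.6311 − 0.2103) + 4.33 × 0.2103 = 3.737 + 0.9108 = 4.648 mg/L.
DO = C_s − D = 9.04 − 4.648 = 4.392 mg/L.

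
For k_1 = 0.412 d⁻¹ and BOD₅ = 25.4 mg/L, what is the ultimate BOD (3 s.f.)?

BOD₅ = L₀(1 − e^(−5k_1)) ⇒ L₀ = BOD₅ / (1 − e^(−5×0.412))
= 25.4 / (1 − 0.1275) = 25.4 / 0.8725 = 29.11 mg/L.

L₀ ≈ 29.1 mg/L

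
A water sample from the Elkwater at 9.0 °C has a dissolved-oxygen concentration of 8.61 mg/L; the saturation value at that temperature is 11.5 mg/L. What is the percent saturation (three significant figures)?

74.9 % saturation

% saturation = C/C_s × 100 = 8.61/11.5 × 100 = 74.9 %.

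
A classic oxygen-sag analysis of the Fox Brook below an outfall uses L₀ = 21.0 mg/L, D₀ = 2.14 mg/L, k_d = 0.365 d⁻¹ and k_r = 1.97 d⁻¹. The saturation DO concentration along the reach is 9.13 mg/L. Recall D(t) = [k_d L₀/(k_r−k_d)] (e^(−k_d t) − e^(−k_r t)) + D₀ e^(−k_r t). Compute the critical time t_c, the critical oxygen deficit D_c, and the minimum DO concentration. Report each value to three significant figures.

t_c ≈ 0.680 d; D_c ≈ 3.04 mg/L; min DO ≈ 6.09 mg/L

With k_r/k_d = 5.397 and 1 − D₀(k_r−k_d)/(k_d L₀) = 0.5519,
t_c = ln(5.397 × 0.5519) / (1.97 − 0.365) = ln(2.979) / 1.605 = 1.091/1.605 = 0.6801 d.
D_c = (k_d/k_r) L₀ e^(−k_d t_c) = (0.365/1.97) × 21.0 × e^(−0.365×0.6801) = 0.1853 × 21.0 × 0.7802 = 3.036 mg/L.
Minimum DO = C_s − D_c = 9.13 − 3.036 = 6.094 mg/L.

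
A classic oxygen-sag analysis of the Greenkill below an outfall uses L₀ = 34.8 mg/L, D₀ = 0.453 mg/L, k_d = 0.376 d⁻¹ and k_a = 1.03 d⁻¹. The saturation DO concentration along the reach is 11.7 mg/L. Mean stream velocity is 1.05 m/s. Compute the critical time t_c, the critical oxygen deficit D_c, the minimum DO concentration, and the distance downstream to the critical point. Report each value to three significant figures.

At the critical point dD/dt = 0, so k_d L₀ e^(−k_d t) = k_a D. Substituting D(t) from the Streeter–Phelps equation and solving for t gives
t_c = ln[(k_a/k_d)(1 − D₀(k_a−k_d)/(k_d L₀))] / (k_a−k_d).
Here k_a−k_d = 0.6540 d⁻¹ and 1 − D₀(k_a−k_d)/(k_d L₀) = 1 − 0.453×0.6540/(0.376×34.8) = 0.9774, so
t_c = ln(2.739 × 0.9774) / 0.6540 = 0.9848 / 0.6540 = 1.506 d.
L(t_c) = L₀ e^(−k_d t_c) = 34.8 × 0.5677 = 19.76 mg/L, and at the critical point k_a D_c = k_d L, so D_c = (0.376/1.03) × 19.76 = 7.212 mg/L.
Minimum DO = C_s − D_c = 11.7 − 7.212 = 4.488 mg/L.
x_c = v t_c = 1.05 m/s × 1.506 d × 86400 s/d = 136600 m ≈ 137 km.

t_c ≈ 1.51 d; D_c ≈ 7.21 mg/L; min DO ≈ 4.49 mg/L; x_c ≈ 137 km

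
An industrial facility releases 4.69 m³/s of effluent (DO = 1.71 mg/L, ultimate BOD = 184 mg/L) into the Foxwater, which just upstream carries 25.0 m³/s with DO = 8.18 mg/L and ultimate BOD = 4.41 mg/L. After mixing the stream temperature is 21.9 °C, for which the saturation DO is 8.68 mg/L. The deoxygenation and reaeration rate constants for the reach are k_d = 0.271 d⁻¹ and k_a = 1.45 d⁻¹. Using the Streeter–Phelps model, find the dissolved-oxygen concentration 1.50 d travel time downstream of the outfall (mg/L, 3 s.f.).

Mixed DO = (25.0×8.18 + 4.69×1.71)/(25.0+4.69) = 212.5/29.69 = 7.158 mg/L.
Mixed L₀ = (25.0×4.41 + 4.69×184)/(29.69) = 973.2/29.69 = 32.78 mg/L.
Initial deficit D₀ = C_s − DO₀ = 8.68 − 7.158 = 1.522 mg/L.
D(1.50) = [0.271×32.78/(1.45−0.271)](e^(−0.271×1.50) − e^(−1.45×1.50)) + 1.522 e^(−1.45×1.50)
= 7.534 × (0.6660 − 0.1136) + 1.522 × 0.1136 = 4.335 mg/L.
DO = 8.68 − 4.335 = 4.345 mg/L.

DO ≈ 4.35 mg/L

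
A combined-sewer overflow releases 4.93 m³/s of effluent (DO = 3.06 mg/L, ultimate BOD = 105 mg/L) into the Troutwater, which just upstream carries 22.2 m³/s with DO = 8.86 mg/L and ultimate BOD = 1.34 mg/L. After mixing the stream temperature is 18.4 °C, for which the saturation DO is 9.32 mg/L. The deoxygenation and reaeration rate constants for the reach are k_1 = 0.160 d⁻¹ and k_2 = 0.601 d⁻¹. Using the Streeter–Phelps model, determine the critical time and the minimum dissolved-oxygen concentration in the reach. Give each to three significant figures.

Mixed DO = (22.2×8.86 + 4.93×3.06)/(22.2+4.93) = 211.8/27.13 = 7.806 mg/L.
Mixed L₀ = (22.2×1.34 + 4.93×105)/(27.13) = 547.4/27.13 = 20.18 mg/L.
Initial deficit D₀ = C_s − DO₀ = 9.32 − 7.806 = 1.514 mg/L.
t_c = (1/0.4410) ln[(0.601/0.160)(1 − 1.514×0.4410/(0.160×20.18))] = 2.268 × ln(2.979) = 2.476 d.
D_c = (0.160/0.601) × 20.18 × e^(−0.160×2.476) = 0.2662 × 20.18 × 0.6729 = 3.615 mg/L.
Minimum DO = 9.32 − 3.615 = 5.705 mg/L.

t_c ≈ 2.48 d; minimum DO ≈ 5.71 mg/L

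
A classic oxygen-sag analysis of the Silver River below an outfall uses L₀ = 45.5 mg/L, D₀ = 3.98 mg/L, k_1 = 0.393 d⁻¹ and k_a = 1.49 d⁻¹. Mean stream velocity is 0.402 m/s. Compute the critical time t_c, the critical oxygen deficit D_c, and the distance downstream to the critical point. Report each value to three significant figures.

t_c ≈ 0.960 d; D_c ≈ 8.23 mg/L; x_c ≈ 33.3 km

t_c = [1/(k_a−k_1)] ln[(k_a/k_1)(1 − D₀(k_a−k_1)/(k_1 L₀))]
= [1/(1.49−0.393)] ln[(1.49/0.393)(1 − 3.98×1.097/(0.393×45.5))]
= (1/1.097) ln[3.791 × 0.7558] = 0.9116 × ln(2.866) = 0.9116 × 1.053 = 0.9597 d.
D_c = (k_1/k_a) L₀ e^(−k_1 t_c) = (0.393/1.49) × 45.5 × e^(−0.393×0.9597) = 0.2638 × 45.5 × 0.6858 = 8.230 mg/L.
x_c = v t_c = 0.402 m/s × 0.9597 d × 86400 s/d = 33330 m ≈ 33.3 km.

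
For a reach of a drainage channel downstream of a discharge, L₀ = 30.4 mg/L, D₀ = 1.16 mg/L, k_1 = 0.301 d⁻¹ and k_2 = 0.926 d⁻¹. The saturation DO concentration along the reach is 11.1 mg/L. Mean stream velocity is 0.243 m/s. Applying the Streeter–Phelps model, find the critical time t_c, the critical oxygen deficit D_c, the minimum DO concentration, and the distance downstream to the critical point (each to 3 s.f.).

With k_2/k_1 = 3.076 and 1 − D₀(k_2−k_1)/(k_1 L₀) = 0.9208,
t_c = ln(3.076 × 0.9208) / (0.926 − 0.301) = ln(2.833) / 0.6250 = 1.041/0.6250 = 1.666 d.
D_c = (k_1/k_2) L₀ e^(−k_1 t_c) = (0.301/0.926) × 30.4 × e^(−0.301×1.666) = 0.3251 × 30.4 × 0.6057 = 5.985 mg/L.
Minimum DO = C_s − D_c = 11.1 − 5.985 = 5.115 mg/L.
x_c = v t_c = 0.243 m/s × 1.666 d × 86400 s/d = 34980 m ≈ 35.0 km.

t_c ≈ 1.67 d; D_c ≈ 5.98 mg/L; min DO ≈ 5.12 mg/L; x_c ≈ 35.0 km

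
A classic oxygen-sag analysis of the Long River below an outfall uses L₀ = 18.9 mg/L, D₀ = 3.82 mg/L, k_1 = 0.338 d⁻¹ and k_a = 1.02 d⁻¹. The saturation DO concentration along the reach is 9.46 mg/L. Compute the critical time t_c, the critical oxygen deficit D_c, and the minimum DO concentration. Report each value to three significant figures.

t_c ≈ 0.851 d; D_c ≈ 4.70 mg/L; min DO ≈ 4.76 mg/L

t_c = [1/(k_a−k_1)] ln[(k_a/k_1)(1 − D₀(k_a−k_1)/(k_1 L₀))]
= [1/(1.02−0.338)] ln[(1.02/0.338)(1 − 3.82×0.6820/(0.338×18.9))]
= (1/0.6820) ln[3.018 × 0.5922] = 1.466 × ln(1.787) = 1.466 × 0.5806 = 0.8513 d.
L(t_c) = L₀ e^(−k_1 t_c) = 18.9 × 0.7500 = 14.17 mg/L, and at the critical point k_a D_c = k_1 L, so D_c = (0.338/1.02) × 14.17 = 4.697 mg/L.
Minimum DO = C_s − D_c = 9.46 − 4.697 = 4.763 mg/L.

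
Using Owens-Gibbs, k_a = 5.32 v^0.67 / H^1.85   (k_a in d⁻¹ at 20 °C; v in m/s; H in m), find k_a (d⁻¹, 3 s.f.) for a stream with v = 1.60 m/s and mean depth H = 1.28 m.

k_a ≈ 4.62 d⁻¹

k_a = 5.32 × 1.60^0.67 / 1.28^1.85 = 5.32 × 1.370 / 1.579 = 4.617 d⁻¹.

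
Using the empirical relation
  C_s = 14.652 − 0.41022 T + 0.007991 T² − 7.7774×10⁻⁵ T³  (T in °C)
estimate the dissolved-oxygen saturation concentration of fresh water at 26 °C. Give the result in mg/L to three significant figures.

C_s ≈ 8.02 mg/L

C_s = 14.652 − 0.41022×26 + 0.007991×26² − 7.7774×10⁻⁵×26³ = 8.021 mg/L.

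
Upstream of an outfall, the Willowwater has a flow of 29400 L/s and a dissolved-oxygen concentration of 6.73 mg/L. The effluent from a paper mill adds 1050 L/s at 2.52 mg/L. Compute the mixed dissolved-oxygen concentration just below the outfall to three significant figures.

6.58 mg/L

Flow-weighted mixing: C = (Q_r C_r + Q_w C_w)/(Q_r + Q_w)
= (29400×6.73 + 1050×2.52)/(29400 + 1050) = 200500/30450 = 6.585 mg/L.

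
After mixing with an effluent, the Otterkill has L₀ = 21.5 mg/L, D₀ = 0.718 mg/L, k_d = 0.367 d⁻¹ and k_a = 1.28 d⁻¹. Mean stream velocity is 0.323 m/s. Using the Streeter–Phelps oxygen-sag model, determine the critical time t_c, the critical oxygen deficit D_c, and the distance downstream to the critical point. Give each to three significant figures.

t_c = [1/(k_a−k_d)] ln[(k_a/k_d)(1 − D₀(k_a−k_d)/(k_d L₀))]
= [1/(1.28−0.367)] ln[(1.28/0.367)(1 − 0.718×0.9130/(0.367×21.5))]
= (1/0.9130) ln[3.488 × 0.9169] = 1.095 × ln(3.198) = 1.095 × 1.163 = 1.273 d.
L(t_c) = L₀ e^(−k_d t_c) = 21.5 × 0.6267 = 13.47 mg/L, and at the critical point k_a D_c = k_d L, so D_c = (0.367/1.28) × 13.47 = 3.863 mg/L.
x_c = v t_c = 0.323 m/s × 1.273 d × 86400 s/d = 35530 m ≈ 35.5 km.

t_c ≈ 1.27 d; D_c ≈ 3.86 mg/L; x_c ≈ 35.5 km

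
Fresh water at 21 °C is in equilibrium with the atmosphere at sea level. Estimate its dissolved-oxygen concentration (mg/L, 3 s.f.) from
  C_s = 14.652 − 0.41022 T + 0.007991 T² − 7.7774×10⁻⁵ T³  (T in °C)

C_s ≈ 8.84 mg/L

C_s = 14.652 − 0.41022×21 + 0.007991×21² − 7.7774×10⁻⁵×21³ = 8.841 mg/L.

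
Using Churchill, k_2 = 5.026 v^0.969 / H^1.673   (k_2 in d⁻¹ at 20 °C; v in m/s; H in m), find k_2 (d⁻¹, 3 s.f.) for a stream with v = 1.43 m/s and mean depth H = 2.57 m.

k_2 = 5.026 × 1.43^0.969 / 2.57^1.673 = 5.026 × 1.414 / 4.851 = 1.465 d⁻¹.

k_2 ≈ 1.47 d⁻¹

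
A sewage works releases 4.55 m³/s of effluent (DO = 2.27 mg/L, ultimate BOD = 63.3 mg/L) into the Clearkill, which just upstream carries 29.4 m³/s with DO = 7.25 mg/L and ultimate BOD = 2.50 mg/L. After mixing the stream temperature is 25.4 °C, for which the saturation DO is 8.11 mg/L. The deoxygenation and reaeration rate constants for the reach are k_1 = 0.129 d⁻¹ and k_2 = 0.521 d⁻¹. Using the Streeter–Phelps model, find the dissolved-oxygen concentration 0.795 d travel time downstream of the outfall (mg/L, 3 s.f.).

Mixed DO = (29.4×7.25 + 4.55×2.27)/(29.4+4.55) = 223.5/33.95 = 6.583 mg/L.
Mixed L₀ = (29.4×2.50 + 4.55×63.3)/(33.95) = 361.5/33.95 = 10.65 mg/L.
Initial deficit D₀ = C_s − DO₀ = 8.11 − 6.583 = 1.527 mg/L.
D(0.795) = [0.129×10.65/(0.521−0.129)](e^(−0.129×0.795) − e^(−0.521×0.795)) + 1.527 e^(−0.521×0.795)
= 3.504 × (0.9025 − 0.6609) + 1.527 × 0.6609 = 1.856 mg/L.
DO = 8.11 − 1.856 = 6.254 mg/L.

DO ≈ 6.25 mg/L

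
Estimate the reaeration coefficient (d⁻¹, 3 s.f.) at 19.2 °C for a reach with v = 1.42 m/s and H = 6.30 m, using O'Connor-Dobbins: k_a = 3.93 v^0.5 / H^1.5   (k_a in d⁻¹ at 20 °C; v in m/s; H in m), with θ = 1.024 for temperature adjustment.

k_a ≈ 0.291 d⁻¹

k_a(20) = 3.93 × 1.42^0.5 / 6.30^1.5 = 3.93 × 1.192 / 15.81 = 0.2962 d⁻¹.
k_a(19.2) = 0.2962 × 1.024^(19.2−20) = 0.2962 × 0.9812 = 0.2906 d⁻¹.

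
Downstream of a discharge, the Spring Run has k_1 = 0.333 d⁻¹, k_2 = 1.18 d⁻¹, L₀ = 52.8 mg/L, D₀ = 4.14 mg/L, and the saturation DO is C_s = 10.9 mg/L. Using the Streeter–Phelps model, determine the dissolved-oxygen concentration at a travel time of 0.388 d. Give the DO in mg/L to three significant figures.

DO ≈ 3.17 mg/L

k_1 L₀/(k_2−k_1) = 0.333×52.8/(1.18−0.333) = 17.58/0.8470 = 20.76 mg/L.
e^(−k_1 t) = e^(−0.333×0.3880) = 0.8788; e^(−k_2 t) = e^(−1.18×0.3880) = 0.6326.
D = 20.76 × (0.8788 − 0.6326) + 4.14 × 0.6326 = 5.110 + 2.619 = 7.729 mg/L.
DO = C_s − D = 10.9 − 7.729 = 3.171 mg/L.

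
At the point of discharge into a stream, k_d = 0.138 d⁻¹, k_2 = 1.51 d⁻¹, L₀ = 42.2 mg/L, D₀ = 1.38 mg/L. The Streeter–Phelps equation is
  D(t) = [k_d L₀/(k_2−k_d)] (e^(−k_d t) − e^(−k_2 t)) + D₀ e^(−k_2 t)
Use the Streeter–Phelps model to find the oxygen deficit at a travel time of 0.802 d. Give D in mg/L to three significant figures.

D ≈ 2.95 mg/L

k_d L₀/(k_2−k_d) = 0.138×42.2/(1.51−0.138) = 5.824/1.372 = 4.245 mg/L.
e^(−k_d t) = e^(−0.138×0.8020) = 0.8952; e^(−k_2 t) = e^(−1.51×0.8020) = 0.2979.
D = 4.245 × (0.8952 − 0.2979) + 1.38 × 0.2979 = 2.535 + 0.4111 = 2.947 mg/L.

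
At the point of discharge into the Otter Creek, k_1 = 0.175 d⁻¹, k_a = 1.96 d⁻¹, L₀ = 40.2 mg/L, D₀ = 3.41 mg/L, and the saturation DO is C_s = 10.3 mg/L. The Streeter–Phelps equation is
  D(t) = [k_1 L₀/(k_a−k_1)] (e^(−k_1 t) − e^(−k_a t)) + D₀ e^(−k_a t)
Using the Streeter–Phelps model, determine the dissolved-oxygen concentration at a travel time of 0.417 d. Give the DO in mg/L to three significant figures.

k_1 L₀/(k_a−k_1) = 0.175×40.2/(1.96−0.175) = 7.035/1.785 = 3.941 mg/L.
e^(−k_1 t) = e^(−0.175×0.4170) = 0.9296; e^(−k_a t) = e^(−1.96×0.4170) = 0.4416.
D = 3.941 × (0.9296 − 0.4416) + 3.41 × 0.4416 = 1.923 + 1.506 = 3.429 mg/L.
DO = C_s − D = 10.3 − 3.429 = 6.871 mg/L.

DO ≈ 6.87 mg/L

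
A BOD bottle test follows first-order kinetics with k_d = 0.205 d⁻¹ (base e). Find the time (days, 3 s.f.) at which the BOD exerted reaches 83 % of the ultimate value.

t ≈ 8.64 d

y/L₀ = 1 − e^(−k_d t) = 0.83 ⇒ e^(−k_d t) = 0.170
t = −ln(0.170) / 0.205 = 1.772 / 0.205 = 8.644 d.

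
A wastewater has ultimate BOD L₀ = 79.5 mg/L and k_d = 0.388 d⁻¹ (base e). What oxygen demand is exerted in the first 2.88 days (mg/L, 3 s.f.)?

y ≈ 53.5 mg/L

y_t = L₀(1 − e^(−k_d t)) = 79.5 × (1 − e^(−0.388×2.88))
= 79.5 × (1 − 0.3271) = 79.5 × 0.6729 = 53.49 mg/L.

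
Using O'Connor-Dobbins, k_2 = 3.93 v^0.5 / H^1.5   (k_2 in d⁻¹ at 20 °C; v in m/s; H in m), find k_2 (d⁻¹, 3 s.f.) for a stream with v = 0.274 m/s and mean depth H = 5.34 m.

k_2 ≈ 0.167 d⁻¹

k_2 = 3.93 × 0.274^0.5 / 5.34^1.5 = 3.93 × 0.5235 / 12.34 = 0.1667 d⁻¹.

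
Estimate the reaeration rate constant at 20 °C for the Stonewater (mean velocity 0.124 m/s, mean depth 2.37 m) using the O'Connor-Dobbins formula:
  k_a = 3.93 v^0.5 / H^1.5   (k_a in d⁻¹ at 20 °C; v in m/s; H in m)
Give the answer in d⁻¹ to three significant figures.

k_a ≈ 0.379 d⁻¹

k_a = 3.93 × 0.124^0.5 / 2.37^1.5 = 3.93 × 0.3521 / 3.649 = 0.3793 d⁻¹.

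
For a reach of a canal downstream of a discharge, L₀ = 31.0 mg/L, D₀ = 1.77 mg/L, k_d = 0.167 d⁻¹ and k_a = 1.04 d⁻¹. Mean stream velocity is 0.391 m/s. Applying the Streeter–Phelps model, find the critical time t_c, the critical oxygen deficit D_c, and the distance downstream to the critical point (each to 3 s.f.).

t_c ≈ 1.69 d; D_c ≈ 3.75 mg/L; x_c ≈ 57.1 km

At the critical point dD/dt = 0, so k_d L₀ e^(−k_d t) = k_a D. Substituting D(t) from the Streeter–Phelps equation and solving for t gives
t_c = ln[(k_a/k_d)(1 − D₀(k_a−k_d)/(k_d L₀))] / (k_a−k_d).
Here k_a−k_d = 0.8730 d⁻¹ and 1 − D₀(k_a−k_d)/(k_d L₀) = 1 − 1.77×0.8730/(0.167×31.0) = 0.7015, so
t_c = ln(6.228 × 0.7015) / 0.8730 = 1.474 / 0.8730 = 1.689 d.
D_c = (k_d/k_a) L₀ e^(−k_d t_c) = (0.167/1.04) × 31.0 × e^(−0.167×1.689) = 0.1606 × 31.0 × 0.7542 = 3.754 mg/L.
x_c = v t_c = 0.391 m/s × 1.689 d × 86400 s/d = 57060 m ≈ 57.1 km.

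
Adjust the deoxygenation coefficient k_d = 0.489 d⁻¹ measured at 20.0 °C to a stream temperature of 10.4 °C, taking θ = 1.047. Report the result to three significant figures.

k_d(T₂) = k_d(T₁) · θ^(T₂−T₁) = 0.489 × 1.047^(10.4−20.0)
= 0.489 × 1.047^-9.60 = 0.489 × 0.6434 = 0.3146 d⁻¹.

k_d ≈ 0.315 d⁻¹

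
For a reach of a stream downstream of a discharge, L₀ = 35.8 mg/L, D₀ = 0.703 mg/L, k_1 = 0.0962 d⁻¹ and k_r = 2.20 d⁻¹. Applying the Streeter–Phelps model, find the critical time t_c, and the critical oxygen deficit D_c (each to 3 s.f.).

At the critical point dD/dt = 0, so k_1 L₀ e^(−k_1 t) = k_r D. Substituting D(t) from the Streeter–Phelps equation and solving for t gives
t_c = ln[(k_r/k_1)(1 − D₀(k_r−k_1)/(k_1 L₀))] / (k_r−k_1).
Here k_r−k_1 = 2.104 d⁻¹ and 1 − D₀(k_r−k_1)/(k_1 L₀) = 1 − 0.703×2.104/(0.0962×35.8) = 0.5706, so
t_c = ln(22.87 × 0.5706) / 2.104 = 2.569 / 2.104 = 1.221 d.
L(t_c) = L₀ e^(−k_1 t_c) = 35.8 × 0.8892 = 31.83 mg/L, and at the critical point k_r D_c = k_1 L, so D_c = (0.0962/2.20) × 31.83 = 1.392 mg/L.

t_c ≈ 1.22 d; D_c ≈ 1.39 mg/L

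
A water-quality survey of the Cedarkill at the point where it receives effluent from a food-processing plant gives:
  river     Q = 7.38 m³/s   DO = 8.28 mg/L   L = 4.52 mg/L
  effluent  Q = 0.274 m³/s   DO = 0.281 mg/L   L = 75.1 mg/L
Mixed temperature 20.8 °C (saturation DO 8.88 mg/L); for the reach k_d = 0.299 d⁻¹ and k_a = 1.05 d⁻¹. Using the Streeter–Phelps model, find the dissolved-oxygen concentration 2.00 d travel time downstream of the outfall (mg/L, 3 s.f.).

Mixed DO = (7.38×8.28 + 0.274×0.281)/(7.38+0.274) = 61.18/7.654 = 7.994 mg/L.
Mixed L₀ = (7.38×4.52 + 0.274×75.1)/(7.654) = 53.94/7.654 = 7.047 mg/L.
Initial deficit D₀ = C_s − DO₀ = 8.88 − 7.994 = 0.8864 mg/L.
D(2.00) = [0.299×7.047/(1.05−0.299)](e^(−0.299×2.00) − e^(−1.05×2.00)) + 0.8864 e^(−1.05×2.00)
= 2.806 × (0.5499 − 0.1225) + 0.8864 × 0.1225 = 1.308 mg/L.
DO = 8.88 − 1.308 = 7.572 mg/L.

DO ≈ 7.57 mg/L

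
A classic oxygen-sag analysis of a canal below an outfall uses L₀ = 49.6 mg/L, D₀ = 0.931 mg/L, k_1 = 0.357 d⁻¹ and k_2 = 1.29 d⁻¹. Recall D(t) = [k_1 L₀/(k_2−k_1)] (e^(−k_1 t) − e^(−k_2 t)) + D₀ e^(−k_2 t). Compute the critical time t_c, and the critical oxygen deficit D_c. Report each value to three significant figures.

t_c ≈ 1.32 d; D_c ≈ 8.56 mg/L

At the critical point dD/dt = 0, so k_1 L₀ e^(−k_1 t) = k_2 D. Substituting D(t) from the Streeter–Phelps equation and solving for t gives
t_c = ln[(k_2/k_1)(1 − D₀(k_2−k_1)/(k_1 L₀))] / (k_2−k_1).
Here k_2−k_1 = 0.9330 d⁻¹ and 1 − D₀(k_2−k_1)/(k_1 L₀) = 1 − 0.931×0.9330/(0.357×49.6) = 0.9509, so
t_c = ln(3.613 × 0.9509) / 0.9330 = 1.234 / 0.9330 = 1.323 d.
L(t_c) = L₀ e^(−k_1 t_c) = 49.6 × 0.6236 = 30.93 mg/L, and at the critical point k_2 D_c = k_1 L, so D_c = (0.357/1.29) × 30.93 = 8.559 mg/L.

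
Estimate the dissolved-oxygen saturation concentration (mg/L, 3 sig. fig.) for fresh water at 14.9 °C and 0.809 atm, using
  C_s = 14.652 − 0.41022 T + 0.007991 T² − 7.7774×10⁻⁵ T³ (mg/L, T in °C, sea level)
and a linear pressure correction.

At sea level: C_s = 14.652 − 0.41022×14.9 + 0.007991×14.9² − 7.7774×10⁻⁵×14.9³ = 10.06 mg/L.
Pressure correction: C_s' = 10.06 × 0.809 = 8.136 mg/L.

C_s ≈ 8.14 mg/L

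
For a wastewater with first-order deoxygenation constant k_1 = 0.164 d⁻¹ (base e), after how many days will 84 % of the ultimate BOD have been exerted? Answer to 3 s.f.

y/L₀ = 1 − e^(−k_1 t) = 0.84 ⇒ e^(−k_1 t) = 0.160
t = −ln(0.160) / 0.164 = 1.833 / 0.164 = 11.17 d.

t ≈ 11.2 d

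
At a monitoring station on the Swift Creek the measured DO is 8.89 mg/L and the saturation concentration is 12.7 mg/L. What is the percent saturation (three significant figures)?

70.0 % saturation

% saturation = C/C_s × 100 = 8.89/12.7 × 100 = 70.0 %.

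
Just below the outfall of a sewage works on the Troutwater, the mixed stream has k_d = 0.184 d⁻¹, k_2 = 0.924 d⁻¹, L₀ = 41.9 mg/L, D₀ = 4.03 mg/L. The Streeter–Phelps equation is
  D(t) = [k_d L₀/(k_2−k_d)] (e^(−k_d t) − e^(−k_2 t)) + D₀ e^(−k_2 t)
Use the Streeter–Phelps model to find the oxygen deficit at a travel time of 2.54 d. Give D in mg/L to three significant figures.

D ≈ 5.92 mg/L

k_d L₀/(k_2−k_d) = 0.184×41.9/(0.924−0.184) = 7.710/0.7400 = 10.42 mg/L.
e^(−k_d t) = e^(−0.184×2.540) = 0.6267; e^(−k_2 t) = e^(−0.924×2.540) = 0.09566.
D = 10.42 × (0.6267 − 0.09566) + 4.03 × 0.09566 = 5.532 + 0.3855 = 5.918 mg/L.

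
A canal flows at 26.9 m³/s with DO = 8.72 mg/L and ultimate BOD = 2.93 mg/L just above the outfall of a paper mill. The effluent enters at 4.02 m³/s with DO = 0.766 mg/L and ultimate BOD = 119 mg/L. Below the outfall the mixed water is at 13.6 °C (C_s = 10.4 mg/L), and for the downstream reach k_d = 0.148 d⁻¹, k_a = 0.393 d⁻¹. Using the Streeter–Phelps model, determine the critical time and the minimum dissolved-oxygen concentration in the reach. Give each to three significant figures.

t_c ≈ 2.82 d; minimum DO ≈ 5.93 mg/L

Mixed DO = (26.9×8.72 + 4.02×0.766)/(26.9+4.02) = 237.6/30.92 = 7.686 mg/L.
Mixed L₀ = (26.9×2.93 + 4.02×119)/(30.92) = 557.2/30.92 = 18.02 mg/L.
Initial deficit D₀ = C_s − DO₀ = 10.4 − 7.686 = 2.714 mg/L.
t_c = (1/0.2450) ln[(0.393/0.148)(1 − 2.714×0.2450/(0.148×18.02))] = 4.082 × ln(1.993) = 2.816 d.
D_c = (0.148/0.393) × 18.02 × e^(−0.148×2.816) = 0.3766 × 18.02 × 0.6592 = 4.474 mg/L.
Minimum DO = 10.4 − 4.474 = 5.926 mg/L.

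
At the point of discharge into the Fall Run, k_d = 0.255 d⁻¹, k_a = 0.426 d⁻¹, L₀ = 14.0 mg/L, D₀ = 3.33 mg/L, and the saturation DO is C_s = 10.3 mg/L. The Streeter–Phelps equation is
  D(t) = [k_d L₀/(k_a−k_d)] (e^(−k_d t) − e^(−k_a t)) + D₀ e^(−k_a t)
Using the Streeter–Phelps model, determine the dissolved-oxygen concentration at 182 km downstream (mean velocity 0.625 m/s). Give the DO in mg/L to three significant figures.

DO ≈ 5.64 mg/L

Travel time t = x/v = 182 km / (0.625 m/s) = 182000 m / 0.625 m/s = 291200 s = 3.370 d.
k_d L₀/(k_a−k_d) = 0.255×14.0/(0.426−0.255) = 3.570/0.1710 = 20.88 mg/L.
e^(−k_d t) = e^(−0.255×3.370) = 0.4234; e^(−k_a t) = e^(−0.426×3.370) = 0.2379.
D = 20.88 × (0.4234 − 0.2379) + 3.33 × 0.2379 = 3.872 + 0.7923 = 4.664 mg/L.
DO = C_s − D = 10.3 − 4.664 = 5.636 mg/L.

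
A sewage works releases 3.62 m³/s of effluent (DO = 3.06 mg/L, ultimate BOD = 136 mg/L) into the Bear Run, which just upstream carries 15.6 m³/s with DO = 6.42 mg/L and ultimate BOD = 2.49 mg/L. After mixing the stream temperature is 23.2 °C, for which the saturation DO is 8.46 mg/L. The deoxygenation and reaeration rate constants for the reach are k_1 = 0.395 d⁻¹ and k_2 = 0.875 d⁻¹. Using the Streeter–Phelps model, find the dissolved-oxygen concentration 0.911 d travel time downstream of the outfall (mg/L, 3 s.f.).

Mixed DO = (15.6×6.42 + 3.62×3.06)/(15.6+3.62) = 111.2/19.22 = 5.787 mg/L.
Mixed L₀ = (15.6×2.49 + 3.62×136)/(19.22) = 531.2/19.22 = 27.64 mg/L.
Initial deficit D₀ = C_s − DO₀ = 8.46 − 5.787 = 2.673 mg/L.
D(0.911) = [0.395×27.64/(0.875−0.395)](e^(−0.395×0.911) − e^(−0.875×0.911)) + 2.673 e^(−0.875×0.911)
= 22.74 × (0.6978 − 0.4506) + 2.673 × 0.4506 = 6.825 mg/L.
DO = 8.46 − 6.825 = 1.635 mg/L.

DO ≈ 1.63 mg/L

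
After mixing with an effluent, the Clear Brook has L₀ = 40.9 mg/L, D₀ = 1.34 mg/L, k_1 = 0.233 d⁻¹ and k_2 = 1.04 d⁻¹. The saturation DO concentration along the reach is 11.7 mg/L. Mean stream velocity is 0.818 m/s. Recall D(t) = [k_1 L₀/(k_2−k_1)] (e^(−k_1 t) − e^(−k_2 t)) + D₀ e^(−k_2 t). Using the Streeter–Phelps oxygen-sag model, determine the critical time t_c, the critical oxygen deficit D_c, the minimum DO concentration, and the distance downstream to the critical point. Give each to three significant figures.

t_c ≈ 1.70 d; D_c ≈ 6.16 mg/L; min DO ≈ 5.54 mg/L; x_c ≈ 120 km

t_c = [1/(k_2−k_1)] ln[(k_2/k_1)(1 − D₀(k_2−k_1)/(k_1 L₀))]
= [1/(1.04−0.233)] ln[(1.04/0.233)(1 − 1.34×0.8070/(0.233×40.9))]
= (1/0.8070) ln[4.464 × 0.8865] = 1.239 × ln(3.957) = 1.239 × 1.375 = 1.704 d.
D_c = (k_1/k_2) L₀ e^(−k_1 t_c) = (0.233/1.04) × 40.9 × e^(−0.233×1.704) = 0.2240 × 40.9 × 0.6722 = 6.160 mg/L.
Minimum DO = C_s − D_c = 11.7 − 6.160 = 5.540 mg/L.
x_c = v t_c = 0.818 m/s × 1.704 d × 86400 s/d = 120500 m ≈ 120 km.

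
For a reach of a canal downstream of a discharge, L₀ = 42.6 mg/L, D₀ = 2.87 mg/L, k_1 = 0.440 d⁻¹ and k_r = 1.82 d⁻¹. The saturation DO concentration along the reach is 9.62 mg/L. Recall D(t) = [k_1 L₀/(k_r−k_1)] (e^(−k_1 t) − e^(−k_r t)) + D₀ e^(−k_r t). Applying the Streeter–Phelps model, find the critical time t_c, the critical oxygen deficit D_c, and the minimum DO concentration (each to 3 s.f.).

t_c ≈ 0.857 d; D_c ≈ 7.06 mg/L; min DO ≈ 2.56 mg/L

t_c = [1/(k_r−k_1)] ln[(k_r/k_1)(1 − D₀(k_r−k_1)/(k_1 L₀))]
= [1/(1.82−0.440)] ln[(1.82/0.440)(1 − 2.87×1.380/(0.440×42.6))]
= (1/1.380) ln[4.136 × 0.7887] = 0.7246 × ln(3.262) = 0.7246 × 1.182 = 0.8568 d.
L(t_c) = L₀ e^(−k_1 t_c) = 42.6 × 0.6859 = 29.22 mg/L, and at the critical point k_r D_c = k_1 L, so D_c = (0.440/1.82) × 29.22 = 7.064 mg/L.
Minimum DO = C_s − D_c = 9.62 − 7.064 = 2.556 mg/L.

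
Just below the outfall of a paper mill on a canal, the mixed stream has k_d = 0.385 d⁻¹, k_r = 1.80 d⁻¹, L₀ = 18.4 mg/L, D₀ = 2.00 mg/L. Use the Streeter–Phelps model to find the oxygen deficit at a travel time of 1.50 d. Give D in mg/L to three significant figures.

D ≈ 2.61 mg/L

k_d L₀/(k_r−k_d) = 0.385×18.4/(1.80−0.385) = 7.084/1.415 = 5.006 mg/L.
e^(−k_d t) = e^(−0.385×1.500) = 0.5613; e^(−k_r t) = e^(−1.80×1.500) = 0.06721.
D = 5.006 × (0.5613 − 0.06721) + 2.00 × 0.06721 = 2.474 + 0.1344 = 2.608 mg/L.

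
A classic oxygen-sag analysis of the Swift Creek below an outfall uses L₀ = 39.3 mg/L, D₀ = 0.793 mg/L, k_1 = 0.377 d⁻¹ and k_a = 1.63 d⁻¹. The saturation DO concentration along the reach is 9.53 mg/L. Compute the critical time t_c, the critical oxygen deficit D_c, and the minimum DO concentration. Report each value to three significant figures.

t_c ≈ 1.11 d; D_c ≈ 5.97 mg/L; min DO ≈ 3.56 mg/L

t_c = [1/(k_a−k_1)] ln[(k_a/k_1)(1 − D₀(k_a−k_1)/(k_1 L₀))]
= [1/(1.63−0.377)] ln[(1.63/0.377)(1 − 0.793×1.253/(0.377×39.3))]
= (1/1.253) ln[4.324 × 0.9329] = 0.7981 × ln(4.034) = 0.7981 × 1.395 = 1.113 d.
L(t_c) = L₀ e^(−k_1 t_c) = 39.3 × 0.6573 = 25.83 mg/L, and at the critical point k_a D_c = k_1 L, so D_c = (0.377/1.63) × 25.83 = 5.975 mg/L.
Minimum DO = C_s − D_c = 9.53 − 5.975 = 3.555 mg/L.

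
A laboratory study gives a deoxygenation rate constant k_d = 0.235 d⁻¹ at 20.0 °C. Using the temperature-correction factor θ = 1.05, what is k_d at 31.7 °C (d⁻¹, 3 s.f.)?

k_d(T₂) = k_d(T₁) · θ^(T₂−T₁) = 0.235 × 1.05^(31.7−20.0)
= 0.235 × 1.05^11.7 = 0.235 × 1.770 = 0.4159 d⁻¹.

k_d ≈ 0.416 d⁻¹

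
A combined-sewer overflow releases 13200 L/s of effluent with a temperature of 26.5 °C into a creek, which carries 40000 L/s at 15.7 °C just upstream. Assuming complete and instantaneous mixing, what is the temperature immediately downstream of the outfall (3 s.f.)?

18.4 °C

Flow-weighted mixing: C = (Q_r C_r + Q_w C_w)/(Q_r + Q_w)
= (40000×15.7 + 13200×26.5)/(40000 + 13200) = 977800/53200 = 18.38 °C.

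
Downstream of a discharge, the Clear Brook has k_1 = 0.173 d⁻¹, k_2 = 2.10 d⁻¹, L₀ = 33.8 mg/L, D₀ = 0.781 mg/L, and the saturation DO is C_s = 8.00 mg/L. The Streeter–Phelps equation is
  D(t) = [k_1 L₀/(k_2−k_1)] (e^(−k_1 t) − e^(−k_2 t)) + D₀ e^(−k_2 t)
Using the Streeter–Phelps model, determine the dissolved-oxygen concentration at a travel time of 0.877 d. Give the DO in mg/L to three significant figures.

DO ≈ 5.75 mg/L

k_1 L₀/(k_2−k_1) = 0.173×33.8/(2.10−0.173) = 5.847/1.927 = 3.034 mg/L.
e^(−k_1 t) = e^(−0.173×0.8770) = 0.8592; e^(−k_2 t) = e^(−2.10×0.8770) = 0.1585.
D = 3.034 × (0.8592 − 0.1585) + 0.781 × 0.1585 = 2.126 + 0.1238 = 2.250 mg/L.
DO = C_s − D = 8.00 − 2.250 = 5.750 mg/L.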